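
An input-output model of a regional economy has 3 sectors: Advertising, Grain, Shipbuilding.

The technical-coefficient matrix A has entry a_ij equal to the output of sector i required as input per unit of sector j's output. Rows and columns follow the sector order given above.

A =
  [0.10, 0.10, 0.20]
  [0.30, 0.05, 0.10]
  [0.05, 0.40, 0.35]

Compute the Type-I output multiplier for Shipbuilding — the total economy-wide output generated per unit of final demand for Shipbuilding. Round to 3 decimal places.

I − A =
  [   0.90    -0.10    -0.20]
  [  -0.30     0.95    -0.10]
  [  -0.05    -0.40     0.65]
Cofactors of I−A, C_ij = (−1)^(i+j)·(minor ij) (rows/columns in the sector order above):
  C_11 = (0.95)(0.65) − (-0.10)(-0.40) = 0.5775
  C_12 = −[(-0.30)(0.65) − (-0.10)(-0.05)] = 0.2000
  C_13 = (-0.30)(-0.40) − (0.95)(-0.05) = 0.1675
  C_21 = −[(-0.10)(0.65) − (-0.20)(-0.40)] = 0.1450
  C_22 = (0.90)(0.65) − (-0.20)(-0.05) = 0.5750
  C_23 = −[(0.90)(-0.40) − (-0.10)(-0.05)] = 0.3650
  C_31 = (-0.10)(-0.10) − (-0.20)(0.95) = 0.2000
  C_32 = −[(0.90)(-0.10) − (-0.20)(-0.30)] = 0.1500
  C_33 = (0.90)(0.95) − (-0.10)(-0.30) = 0.8250
det(I−A) = Σ_j (I−A)_1j·C_1j = (0.90)(0.5775) + (-0.10)(0.2000) + (-0.20)(0.1675) = 0.46625
adj(I−A) = Cᵀ =
  [ 0.5775   0.1450   0.2000]
  [ 0.2000   0.5750   0.1500]
  [ 0.1675   0.3650   0.8250]
(I − A)⁻¹ = adj(I−A) / det(I−A) ≈
  [   1.2386     0.3110     0.4290]
  [   0.4290     1.2332     0.3217]
  [   0.3592     0.7828     1.7694]
The output multiplier for sector j is the column-j sum of the Leontief inverse (I − A)⁻¹ = adj(I−A) / det(I−A).
Column 3 of adj(I−A): (0.2000, 0.1500, 0.8250); det(I−A) = 0.46625.
m_3 = (0.2000 + 0.1500 + 0.8250) / 0.46625 = 1.175 / 0.46625 ≈ 2.520.

m_3 = 2.520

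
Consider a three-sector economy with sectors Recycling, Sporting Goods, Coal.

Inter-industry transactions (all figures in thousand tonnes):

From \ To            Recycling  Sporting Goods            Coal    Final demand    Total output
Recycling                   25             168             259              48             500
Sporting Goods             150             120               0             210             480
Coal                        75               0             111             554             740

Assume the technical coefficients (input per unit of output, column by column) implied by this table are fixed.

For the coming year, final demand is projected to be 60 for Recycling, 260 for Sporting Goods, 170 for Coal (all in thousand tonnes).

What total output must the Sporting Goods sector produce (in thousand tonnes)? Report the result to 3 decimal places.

Technical coefficients a_ij = z_ij / X_j:
  a_RR = 25/500 = 0.05, a_SR = 150/500 = 0.30, a_CR = 75/500 = 0.15
  a_RS = 168/480 = 0.35, a_SS = 120/480 = 0.25, a_CS = 0/480 = 0.00
  a_RC = 259/740 = 0.35, a_SC = 0/740 = 0.00, a_CC = 111/740 = 0.15
I − A =
  [   0.95    -0.35    -0.35]
  [  -0.30     0.75     0.00]
  [  -0.15     0.00     0.85]
Cofactors of I−A, C_ij = (−1)^(i+j)·(minor ij) (rows/columns in the sector order above):
  C_11 = (0.75)(0.85) − (0.00)(0.00) = 0.6375
  C_12 = −[(-0.30)(0.85) − (0.00)(-0.15)] = 0.2550
  C_13 = (-0.30)(0.00) − (0.75)(-0.15) = 0.1125
  C_21 = −[(-0.35)(0.85) − (-0.35)(0.00)] = 0.2975
  C_22 = (0.95)(0.85) − (-0.35)(-0.15) = 0.7550
  C_23 = −[(0.95)(0.00) − (-0.35)(-0.15)] = 0.0525
  C_31 = (-0.35)(0.00) − (-0.35)(0.75) = 0.2625
  C_32 = −[(0.95)(0.00) − (-0.35)(-0.30)] = 0.1050
  C_33 = (0.95)(0.75) − (-0.35)(-0.30) = 0.6075
det(I−A) = Σ_j (I−A)_1j·C_1j = (0.95)(0.6375) + (-0.35)(0.2550) + (-0.35)(0.1125) = 0.4770
adj(I−A) = Cᵀ =
  [ 0.6375   0.2975   0.2625]
  [ 0.2550   0.7550   0.1050]
  [ 0.1125   0.0525   0.6075]
(I − A)⁻¹ = adj(I−A) / det(I−A) ≈
  [   1.3365     0.6237     0.5503]
  [   0.5346     1.5828     0.2201]
  [   0.2358     0.1101     1.2736]
x = (I − A)⁻¹ d = adj(I−A)·d / det(I−A), with det(I−A) = 0.4770:
  x_R = (0.6375·60 + 0.2975·260 + 0.2625·170) / 0.4770 = 160.225 / 0.4770 ≈ 335.901
  x_S = (0.2550·60 + 0.7550·260 + 0.1050·170) / 0.4770 = 229.45 / 0.4770 ≈ 481.027
  x_C = (0.1125·60 + 0.0525·260 + 0.6075·170) / 0.4770 = 123.675 / 0.4770 ≈ 259.277

x_S = 481.027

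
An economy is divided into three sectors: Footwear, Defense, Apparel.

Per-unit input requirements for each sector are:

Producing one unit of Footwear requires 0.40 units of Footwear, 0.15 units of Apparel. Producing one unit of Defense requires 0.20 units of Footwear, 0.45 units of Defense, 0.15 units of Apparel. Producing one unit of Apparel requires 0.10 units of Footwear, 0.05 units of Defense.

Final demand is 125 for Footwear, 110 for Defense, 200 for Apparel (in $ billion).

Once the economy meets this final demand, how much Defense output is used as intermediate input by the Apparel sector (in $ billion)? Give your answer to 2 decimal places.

z_DA = 14.17

I − A =
  [   0.60    -0.20    -0.10]
  [   0.00     0.55    -0.05]
  [  -0.15    -0.15     1.00]
Cofactors of I−A, C_ij = (−1)^(i+j)·(minor ij) (rows/columns in the sector order above):
  C_11 = (0.55)(1.00) − (-0.05)(-0.15) = 0.5425
  C_12 = −[(0.00)(1.00) − (-0.05)(-0.15)] = 0.0075
  C_13 = (0.00)(-0.15) − (0.55)(-0.15) = 0.0825
  C_21 = −[(-0.20)(1.00) − (-0.10)(-0.15)] = 0.2150
  C_22 = (0.60)(1.00) − (-0.10)(-0.15) = 0.5850
  C_23 = −[(0.60)(-0.15) − (-0.20)(-0.15)] = 0.1200
  C_31 = (-0.20)(-0.05) − (-0.10)(0.55) = 0.0650
  C_32 = −[(0.60)(-0.05) − (-0.10)(0.00)] = 0.0300
  C_33 = (0.60)(0.55) − (-0.20)(0.00) = 0.3300
det(I−A) = Σ_j (I−A)_1j·C_1j = (0.60)(0.5425) + (-0.20)(0.0075) + (-0.10)(0.0825) = 0.31575
adj(I−A) = Cᵀ =
  [ 0.5425   0.2150   0.0650]
  [ 0.0075   0.5850   0.0300]
  [ 0.0825   0.1200   0.3300]
(I − A)⁻¹ = adj(I−A) / det(I−A) ≈
  [   1.7181     0.6809     0.2059]
  [   0.0238     1.8527     0.0950]
  [   0.2613     0.3800     1.0451]
First solve x = (I − A)⁻¹ d = adj(I−A)·d / det(I−A); in particular x_A = (0.0825·125 + 0.1200·110 + 0.3300·200) / 0.31575 = 89.5125 / 0.31575 ≈ 283.4917.
Intermediate flow from D to A: z_DA = a_DA · x_A = 0.05 × 89.5125 / 0.31575 = 4.475625 / 0.31575 ≈ 14.17.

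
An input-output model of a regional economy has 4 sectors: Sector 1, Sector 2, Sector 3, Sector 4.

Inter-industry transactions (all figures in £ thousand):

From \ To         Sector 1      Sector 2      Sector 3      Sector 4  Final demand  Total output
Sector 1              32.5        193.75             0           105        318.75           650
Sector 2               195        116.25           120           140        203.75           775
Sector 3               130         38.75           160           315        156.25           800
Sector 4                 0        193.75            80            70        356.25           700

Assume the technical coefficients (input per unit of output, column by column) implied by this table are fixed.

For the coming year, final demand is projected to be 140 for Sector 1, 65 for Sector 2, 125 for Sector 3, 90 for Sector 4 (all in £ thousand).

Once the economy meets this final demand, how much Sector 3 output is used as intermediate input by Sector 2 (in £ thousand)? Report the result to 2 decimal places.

z_32 = 14.09

Technical coefficients a_ij = z_ij / X_j:
  a_11 = 32.5/650 = 0.05, a_21 = 195/650 = 0.30, a_31 = 130/650 = 0.20, a_41 = 0/650 = 0.00
  a_12 = 193.75/775 = 0.25, a_22 = 116.25/775 = 0.15, a_32 = 38.75/775 = 0.05, a_42 = 193.75/775 = 0.25
  a_13 = 0/800 = 0.00, a_23 = 120/800 = 0.15, a_33 = 160/800 = 0.20, a_43 = 80/800 = 0.10
  a_14 = 105/700 = 0.15, a_24 = 140/700 = 0.20, a_34 = 315/700 = 0.45, a_44 = 70/700 = 0.10
I − A =
  [   0.95    -0.25     0.00    -0.15]
  [  -0.30     0.85    -0.15    -0.20]
  [  -0.20    -0.05     0.80    -0.45]
  [   0.00    -0.25    -0.10     0.90]
Compute the cofactors C_ij = (−1)^(i+j)·(3×3 minor ij) of I−A; the adjugate is their transpose:
adj(I−A) = Cᵀ =
  [ 0.509125   0.199500   0.057125   0.157750]
  [ 0.233500   0.638250   0.151750   0.256625]
  [ 0.190250   0.202125   0.600500   0.376875]
  [ 0.086000   0.199750   0.108875   0.571375]
det(I−A) = Σ_j (I−A)_1j·C_1j = (0.95)(0.509125) + (-0.25)(0.233500) + (0.00)(0.190250) + (-0.15)(0.086000) = 0.41239375
(I − A)⁻¹ = adj(I−A) / det(I−A) ≈
  [   1.2346     0.4838     0.1385     0.3825]
  [   0.5662     1.5477     0.3680     0.6223]
  [   0.4613     0.4901     1.4561     0.9139]
  [   0.2085     0.4844     0.2640     1.3855]
First solve x = (I − A)⁻¹ d = adj(I−A)·d / det(I−A); in particular x_2 = (0.233500·140 + 0.638250·65 + 0.151750·125 + 0.256625·90) / 0.41239375 = 116.24125 / 0.41239375 ≈ 281.8696.
Intermediate flow from 3 to 2: z_32 = a_32 · x_2 = 0.05 × 116.24125 / 0.41239375 = 5.8120625 / 0.41239375 ≈ 14.09.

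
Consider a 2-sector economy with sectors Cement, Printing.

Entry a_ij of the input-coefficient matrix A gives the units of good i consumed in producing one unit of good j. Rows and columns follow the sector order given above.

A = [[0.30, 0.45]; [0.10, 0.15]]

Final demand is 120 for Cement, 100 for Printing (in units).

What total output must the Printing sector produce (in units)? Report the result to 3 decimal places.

I − A =
  [   0.70    -0.45]
  [  -0.10     0.85]
det(I−A) = (0.70)(0.85) − (-0.45)(-0.10) = 0.5500
adj(I−A) = [[0.85, 0.45], [0.10, 0.70]]
(I − A)⁻¹ = adj(I−A) / det(I−A) ≈
  [   1.5455     0.8182]
  [   0.1818     1.2727]
x = (I − A)⁻¹ d = adj(I−A)·d / det(I−A), with det(I−A) = 0.5500:
  x_1 = (0.85·120 + 0.45·100) / 0.5500 = 147.00 / 0.5500 ≈ 267.273
  x_2 = (0.10·120 + 0.70·100) / 0.5500 = 82.00 / 0.5500 ≈ 149.091

x_2 = 149.091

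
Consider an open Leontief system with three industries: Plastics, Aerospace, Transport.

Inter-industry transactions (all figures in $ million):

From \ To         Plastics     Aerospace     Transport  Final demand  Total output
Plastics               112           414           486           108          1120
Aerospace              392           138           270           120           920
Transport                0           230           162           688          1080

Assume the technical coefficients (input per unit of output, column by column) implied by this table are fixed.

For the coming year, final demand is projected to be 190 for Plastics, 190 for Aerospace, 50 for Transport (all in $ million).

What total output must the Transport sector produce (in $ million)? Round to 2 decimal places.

x_3 = 213.31

Technical coefficients a_ij = z_ij / X_j:
  a_11 = 112/1120 = 0.10, a_21 = 392/1120 = 0.35, a_31 = 0/1120 = 0.00
  a_12 = 414/920 = 0.45, a_22 = 138/920 = 0.15, a_32 = 230/920 = 0.25
  a_13 = 486/1080 = 0.45, a_23 = 270/1080 = 0.25, a_33 = 162/1080 = 0.15
I − A =
  [   0.90    -0.45    -0.45]
  [  -0.35     0.85    -0.25]
  [   0.00    -0.25     0.85]
Cofactors of I−A, C_ij = (−1)^(i+j)·(minor ij) (rows/columns in the sector order above):
  C_11 = (0.85)(0.85) − (-0.25)(-0.25) = 0.6600
  C_12 = −[(-0.35)(0.85) − (-0.25)(0.00)] = 0.2975
  C_13 = (-0.35)(-0.25) − (0.85)(0.00) = 0.0875
  C_21 = −[(-0.45)(0.85) − (-0.45)(-0.25)] = 0.4950
  C_22 = (0.90)(0.85) − (-0.45)(0.00) = 0.7650
  C_23 = −[(0.90)(-0.25) − (-0.45)(0.00)] = 0.2250
  C_31 = (-0.45)(-0.25) − (-0.45)(0.85) = 0.4950
  C_32 = −[(0.90)(-0.25) − (-0.45)(-0.35)] = 0.3825
  C_33 = (0.90)(0.85) − (-0.45)(-0.35) = 0.6075
det(I−A) = Σ_j (I−A)_1j·C_1j = (0.90)(0.6600) + (-0.45)(0.2975) + (-0.45)(0.0875) = 0.42075
adj(I−A) = Cᵀ =
  [ 0.6600   0.4950   0.4950]
  [ 0.2975   0.7650   0.3825]
  [ 0.0875   0.2250   0.6075]
(I − A)⁻¹ = adj(I−A) / det(I−A) ≈
  [   1.5686     1.1765     1.1765]
  [   0.7071     1.8182     0.9091]
  [   0.2080     0.5348     1.4439]
x = (I − A)⁻¹ d = adj(I−A)·d / det(I−A), with det(I−A) = 0.42075:
  x_1 = (0.6600·190 + 0.4950·190 + 0.4950·50) / 0.42075 = 244.20 / 0.42075 ≈ 580.39
  x_2 = (0.2975·190 + 0.7650·190 + 0.3825·50) / 0.42075 = 221.00 / 0.42075 ≈ 525.25
  x_3 = (0.0875·190 + 0.2250·190 + 0.6075·50) / 0.42075 = 89.75 / 0.42075 ≈ 213.31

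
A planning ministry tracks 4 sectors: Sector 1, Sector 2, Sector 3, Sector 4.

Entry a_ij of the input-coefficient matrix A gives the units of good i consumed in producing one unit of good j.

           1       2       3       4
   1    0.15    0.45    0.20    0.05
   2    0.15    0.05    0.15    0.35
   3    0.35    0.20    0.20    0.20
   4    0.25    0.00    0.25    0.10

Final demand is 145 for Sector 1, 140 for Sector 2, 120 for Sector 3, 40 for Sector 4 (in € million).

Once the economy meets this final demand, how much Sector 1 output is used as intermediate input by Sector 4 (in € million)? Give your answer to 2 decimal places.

z_14 = 19.21

I − A =
  [   0.85    -0.45    -0.20    -0.05]
  [  -0.15     0.95    -0.15    -0.35]
  [  -0.35    -0.20     0.80    -0.20]
  [  -0.25     0.00    -0.25     0.90]
Compute the cofactors C_ij = (−1)^(i+j)·(3×3 minor ij) of I−A; the adjugate is their transpose:
adj(I−A) = Cᵀ =
  [ 0.592000   0.340000   0.283000   0.228000]
  [ 0.255875   0.482125   0.233625   0.253625]
  [ 0.391250   0.314750   0.614750   0.280750]
  [ 0.273125   0.181875   0.249375   0.470375]
det(I−A) = Σ_j (I−A)_1j·C_1j = (0.85)(0.592000) + (-0.45)(0.255875) + (-0.20)(0.391250) + (-0.05)(0.273125) = 0.29615
(I − A)⁻¹ = adj(I−A) / det(I−A) ≈
  [   1.9990     1.1481     0.9556     0.7699]
  [   0.8640     1.6280     0.7889     0.8564]
  [   1.3211     1.0628     2.0758     0.9480]
  [   0.9223     0.6141     0.8421     1.5883]
First solve x = (I − A)⁻¹ d = adj(I−A)·d / det(I−A); in particular x_4 = (0.273125·145 + 0.181875·140 + 0.249375·120 + 0.470375·40) / 0.29615 = 113.805625 / 0.29615 ≈ 384.2837.
Intermediate flow from 1 to 4: z_14 = a_14 · x_4 = 0.05 × 113.805625 / 0.29615 = 5.69028125 / 0.29615 ≈ 19.21.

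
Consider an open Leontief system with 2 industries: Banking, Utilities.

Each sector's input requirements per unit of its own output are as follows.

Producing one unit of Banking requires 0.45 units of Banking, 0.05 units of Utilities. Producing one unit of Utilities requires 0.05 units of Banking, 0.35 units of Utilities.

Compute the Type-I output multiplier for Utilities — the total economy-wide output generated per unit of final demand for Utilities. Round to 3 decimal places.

I − A =
  [   0.55    -0.05]
  [  -0.05     0.65]
det(I−A) = (0.55)(0.65) − (-0.05)(-0.05) = 0.3550
adj(I−A) = [[0.65, 0.05], [0.05, 0.55]]
(I − A)⁻¹ = adj(I−A) / det(I−A) ≈
  [   1.8310     0.1408]
  [   0.1408     1.5493]
The output multiplier for sector j is the column-j sum of the Leontief inverse (I − A)⁻¹ = adj(I−A) / det(I−A).
Column 2 of adj(I−A): (0.05, 0.55); det(I−A) = 0.3550.
m_2 = (0.05 + 0.55) / 0.3550 = 0.60 / 0.3550 ≈ 1.690.

m_2 = 1.690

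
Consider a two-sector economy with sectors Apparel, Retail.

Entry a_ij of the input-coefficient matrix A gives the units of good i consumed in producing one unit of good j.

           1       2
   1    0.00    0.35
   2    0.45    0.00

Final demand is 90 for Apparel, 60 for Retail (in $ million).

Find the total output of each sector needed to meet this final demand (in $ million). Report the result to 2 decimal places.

x_1 = 131.75, x_2 = 119.29

I − A =
  [   1.00    -0.35]
  [  -0.45     1.00]
det(I−A) = (1.00)(1.00) − (-0.35)(-0.45) = 0.8425
adj(I−A) = [[1.00, 0.35], [0.45, 1.00]]
(I − A)⁻¹ = adj(I−A) / det(I−A) ≈
  [   1.1869     0.4154]
  [   0.5341     1.1869]
x = (I − A)⁻¹ d = adj(I−A)·d / det(I−A), with det(I−A) = 0.8425:
  x_1 = (1.00·90 + 0.35·60) / 0.8425 = 111.00 / 0.8425 ≈ 131.75
  x_2 = (0.45·90 + 1.00·60) / 0.8425 = 100.50 / 0.8425 ≈ 119.29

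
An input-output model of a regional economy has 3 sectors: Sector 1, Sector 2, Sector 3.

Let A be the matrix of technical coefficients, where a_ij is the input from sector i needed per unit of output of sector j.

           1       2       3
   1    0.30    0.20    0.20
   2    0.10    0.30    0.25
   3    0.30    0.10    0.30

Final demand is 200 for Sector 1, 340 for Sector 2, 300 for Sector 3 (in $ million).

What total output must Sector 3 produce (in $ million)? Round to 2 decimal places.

I − A =
  [   0.70    -0.20    -0.20]
  [  -0.10     0.70    -0.25]
  [  -0.30    -0.10     0.70]
Cofactors of I−A, C_ij = (−1)^(i+j)·(minor ij) (rows/columns in the sector order above):
  C_11 = (0.70)(0.70) − (-0.25)(-0.10) = 0.4650
  C_12 = −[(-0.10)(0.70) − (-0.25)(-0.30)] = 0.1450
  C_13 = (-0.10)(-0.10) − (0.70)(-0.30) = 0.2200
  C_21 = −[(-0.20)(0.70) − (-0.20)(-0.10)] = 0.1600
  C_22 = (0.70)(0.70) − (-0.20)(-0.30) = 0.4300
  C_23 = −[(0.70)(-0.10) − (-0.20)(-0.30)] = 0.1300
  C_31 = (-0.20)(-0.25) − (-0.20)(0.70) = 0.1900
  C_32 = −[(0.70)(-0.25) − (-0.20)(-0.10)] = 0.1950
  C_33 = (0.70)(0.70) − (-0.20)(-0.10) = 0.4700
det(I−A) = Σ_j (I−A)_1j·C_1j = (0.70)(0.4650) + (-0.20)(0.1450) + (-0.20)(0.2200) = 0.2525
adj(I−A) = Cᵀ =
  [ 0.4650   0.1600   0.1900]
  [ 0.1450   0.4300   0.1950]
  [ 0.2200   0.1300   0.4700]
(I − A)⁻¹ = adj(I−A) / det(I−A) ≈
  [   1.8416     0.6337     0.7525]
  [   0.5743     1.7030     0.7723]
  [   0.8713     0.5149     1.8614]
x = (I − A)⁻¹ d = adj(I−A)·d / det(I−A), with det(I−A) = 0.2525:
  x_1 = (0.4650·200 + 0.1600·340 + 0.1900·300) / 0.2525 = 204.40 / 0.2525 ≈ 809.50
  x_2 = (0.1450·200 + 0.4300·340 + 0.1950·300) / 0.2525 = 233.70 / 0.2525 ≈ 925.54
  x_3 = (0.2200·200 + 0.1300·340 + 0.4700·300) / 0.2525 = 229.20 / 0.2525 ≈ 907.72

x_3 = 907.72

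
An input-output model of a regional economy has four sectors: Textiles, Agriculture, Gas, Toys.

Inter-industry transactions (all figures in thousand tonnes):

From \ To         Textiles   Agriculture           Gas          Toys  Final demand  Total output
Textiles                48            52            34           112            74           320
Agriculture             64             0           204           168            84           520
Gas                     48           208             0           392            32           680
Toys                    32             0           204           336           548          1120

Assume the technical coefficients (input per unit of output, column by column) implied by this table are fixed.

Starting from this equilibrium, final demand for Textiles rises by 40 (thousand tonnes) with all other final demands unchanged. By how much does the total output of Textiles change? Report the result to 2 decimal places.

Technical coefficients a_ij = z_ij / X_j:
  a_11 = 48/320 = 0.15, a_21 = 64/320 = 0.20, a_31 = 48/320 = 0.15, a_41 = 32/320 = 0.10
  a_12 = 52/520 = 0.10, a_22 = 0/520 = 0.00, a_32 = 208/520 = 0.40, a_42 = 0/520 = 0.00
  a_13 = 34/680 = 0.05, a_23 = 204/680 = 0.30, a_33 = 0/680 = 0.00, a_43 = 204/680 = 0.30
  a_14 = 112/1120 = 0.10, a_24 = 168/1120 = 0.15, a_34 = 392/1120 = 0.35, a_44 = 336/1120 = 0.30
I − A =
  [   0.85    -0.10    -0.05    -0.10]
  [  -0.20     1.00    -0.30    -0.15]
  [  -0.15    -0.40     1.00    -0.35]
  [  -0.10     0.00    -0.30     0.70]
Compute the cofactors C_ij = (−1)^(i+j)·(3×3 minor ij) of I−A; the adjugate is their transpose:
adj(I−A) = Cᵀ =
  [ 0.493000   0.085500   0.090500   0.134000]
  [ 0.182750   0.484250   0.227500   0.243625]
  [ 0.202000   0.248000   0.569500   0.366750]
  [ 0.157000   0.118500   0.257000   0.712000]
det(I−A) = Σ_j (I−A)_1j·C_1j = (0.85)(0.493000) + (-0.10)(0.182750) + (-0.05)(0.202000) + (-0.10)(0.157000) = 0.374975
(I − A)⁻¹ = adj(I−A) / det(I−A) ≈
  [   1.3148     0.2280     0.2413     0.3574]
  [   0.4874     1.2914     0.6067     0.6497]
  [   0.5387     0.6614     1.5188     0.9781]
  [   0.4187     0.3160     0.6854     1.8988]
Δx = (I − A)⁻¹ Δd with Δd having +40 in the Textiles component and 0 elsewhere.
So Δx_1 = L_11 · (+40), where L_11 = adj(I−A)_11 / det(I−A) = 0.493000 / 0.374975.
Δx_1 = 0.493000 × (+40) / 0.374975 = 19.72 / 0.374975 ≈ 52.59.

Δx_1 = 52.59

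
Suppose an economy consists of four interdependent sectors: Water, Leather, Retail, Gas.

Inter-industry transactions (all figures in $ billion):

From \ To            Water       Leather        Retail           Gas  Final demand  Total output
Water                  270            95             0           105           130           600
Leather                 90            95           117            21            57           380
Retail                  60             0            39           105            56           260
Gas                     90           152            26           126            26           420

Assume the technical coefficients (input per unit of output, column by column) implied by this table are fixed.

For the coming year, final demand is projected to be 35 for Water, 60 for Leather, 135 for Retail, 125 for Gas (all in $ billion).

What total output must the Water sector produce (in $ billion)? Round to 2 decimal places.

Technical coefficients a_ij = z_ij / X_j:
  a_11 = 270/600 = 0.45, a_21 = 90/600 = 0.15, a_31 = 60/600 = 0.10, a_41 = 90/600 = 0.15
  a_12 = 95/380 = 0.25, a_22 = 95/380 = 0.25, a_32 = 0/380 = 0.00, a_42 = 152/380 = 0.40
  a_13 = 0/260 = 0.00, a_23 = 117/260 = 0.45, a_33 = 39/260 = 0.15, a_43 = 26/260 = 0.10
  a_14 = 105/420 = 0.25, a_24 = 21/420 = 0.05, a_34 = 105/420 = 0.25, a_44 = 126/420 = 0.30
I − A =
  [   0.55    -0.25     0.00    -0.25]
  [  -0.15     0.75    -0.45    -0.05]
  [  -0.10     0.00     0.85    -0.25]
  [  -0.15    -0.40    -0.10     0.70]
Compute the cofactors C_ij = (−1)^(i+j)·(3×3 minor ij) of I−A; the adjugate is their transpose:
adj(I−A) = Cᵀ =
  [ 0.365500   0.227500   0.143750   0.198125]
  [ 0.140750   0.279125   0.162875   0.128375]
  [ 0.093625   0.091875   0.206500   0.113750]
  [ 0.172125   0.221375   0.153375   0.307500]
det(I−A) = Σ_j (I−A)_1j·C_1j = (0.55)(0.365500) + (-0.25)(0.140750) + (0.00)(0.093625) + (-0.25)(0.172125) = 0.12280625
(I − A)⁻¹ = adj(I−A) / det(I−A) ≈
  [   2.9762     1.8525     1.1705     1.6133]
  [   1.1461     2.2729     1.3263     1.0453]
  [   0.7624     0.7481     1.6815     0.9263]
  [   1.4016     1.8026     1.2489     2.5039]
x = (I − A)⁻¹ d = adj(I−A)·d / det(I−A), with det(I−A) = 0.12280625:
  x_1 = (0.365500·35 + 0.227500·60 + 0.143750·135 + 0.198125·125) / 0.12280625 = 70.614375 / 0.12280625 ≈ 575.01
  x_2 = (0.140750·35 + 0.279125·60 + 0.162875·135 + 0.128375·125) / 0.12280625 = 59.70875 / 0.12280625 ≈ 486.20
  x_3 = (0.093625·35 + 0.091875·60 + 0.206500·135 + 0.113750·125) / 0.12280625 = 50.885625 / 0.12280625 ≈ 414.36
  x_4 = (0.172125·35 + 0.221375·60 + 0.153375·135 + 0.307500·125) / 0.12280625 = 78.45 / 0.12280625 ≈ 638.81

x_1 = 575.01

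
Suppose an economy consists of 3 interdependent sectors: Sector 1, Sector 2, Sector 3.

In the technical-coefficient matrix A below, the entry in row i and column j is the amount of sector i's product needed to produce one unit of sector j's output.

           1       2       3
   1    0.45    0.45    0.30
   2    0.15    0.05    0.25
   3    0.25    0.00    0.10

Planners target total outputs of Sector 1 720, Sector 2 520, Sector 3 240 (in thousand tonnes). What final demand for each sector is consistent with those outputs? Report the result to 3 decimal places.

I − A =
  [   0.55    -0.45    -0.30]
  [  -0.15     0.95    -0.25]
  [  -0.25     0.00     0.90]
d = (I − A) x:
  d_1 = (+0.55)·720 + (-0.45)·520 + (-0.30)·240 = 90.000
  d_2 = (-0.15)·720 + (+0.95)·520 + (-0.25)·240 = 326.000
  d_3 = (-0.25)·720 + (+0.00)·520 + (+0.90)·240 = 36.000

d_1 = 90.000, d_2 = 326.000, d_3 = 36.000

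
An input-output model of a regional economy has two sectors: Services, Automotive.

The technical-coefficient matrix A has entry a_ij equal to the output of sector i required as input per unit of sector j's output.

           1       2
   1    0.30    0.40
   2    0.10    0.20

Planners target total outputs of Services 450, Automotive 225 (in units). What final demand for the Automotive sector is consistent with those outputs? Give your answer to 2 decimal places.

d_2 = 135.00

I − A =
  [   0.70    -0.40]
  [  -0.10     0.80]
d = (I − A) x:
  d_1 = (+0.70)·450 + (-0.40)·225 = 225.00
  d_2 = (-0.10)·450 + (+0.80)·225 = 135.00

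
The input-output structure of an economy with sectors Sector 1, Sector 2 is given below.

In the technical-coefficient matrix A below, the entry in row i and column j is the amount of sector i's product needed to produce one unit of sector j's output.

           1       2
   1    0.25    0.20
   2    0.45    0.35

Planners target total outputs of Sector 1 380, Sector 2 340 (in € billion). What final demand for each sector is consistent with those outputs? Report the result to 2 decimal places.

I − A =
  [   0.75    -0.20]
  [  -0.45     0.65]
d = (I − A) x:
  d_1 = (+0.75)·380 + (-0.20)·340 = 217.00
  d_2 = (-0.45)·380 + (+0.65)·340 = 50.00

d_1 = 217.00, d_2 = 50.00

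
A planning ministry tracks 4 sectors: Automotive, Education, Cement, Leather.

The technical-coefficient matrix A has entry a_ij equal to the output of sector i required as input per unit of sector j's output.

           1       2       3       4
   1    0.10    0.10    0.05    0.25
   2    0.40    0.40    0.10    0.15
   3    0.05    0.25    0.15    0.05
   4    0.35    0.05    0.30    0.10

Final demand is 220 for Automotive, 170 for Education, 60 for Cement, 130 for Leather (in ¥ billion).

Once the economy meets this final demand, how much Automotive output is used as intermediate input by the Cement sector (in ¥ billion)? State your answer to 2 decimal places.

z_13 = 18.19

I − A =
  [   0.90    -0.10    -0.05    -0.25]
  [  -0.40     0.60    -0.10    -0.15]
  [  -0.05    -0.25     0.85    -0.05]
  [  -0.35    -0.05    -0.30     0.90]
Compute the cofactors C_ij = (−1)^(i+j)·(3×3 minor ij) of I−A; the adjugate is their transpose:
adj(I−A) = Cᵀ =
  [ 0.409625   0.115750   0.086375   0.137875]
  [ 0.353125   0.593750   0.163375   0.206125]
  [ 0.141250   0.189750   0.380500   0.092000]
  [ 0.226000   0.141250   0.169500   0.395500]
det(I−A) = Σ_j (I−A)_1j·C_1j = (0.90)(0.409625) + (-0.10)(0.353125) + (-0.05)(0.141250) + (-0.25)(0.226000) = 0.2697875
(I − A)⁻¹ = adj(I−A) / det(I−A) ≈
  [   1.5183     0.4290     0.3202     0.5111]
  [   1.3089     2.2008     0.6056     0.7640]
  [   0.5236     0.7033     1.4104     0.3410]
  [   0.8377     0.5236     0.6283     1.4660]
First solve x = (I − A)⁻¹ d = adj(I−A)·d / det(I−A); in particular x_3 = (0.141250·220 + 0.189750·170 + 0.380500·60 + 0.092000·130) / 0.2697875 = 98.1225 / 0.2697875 ≈ 363.7029.
Intermediate flow from 1 to 3: z_13 = a_13 · x_3 = 0.05 × 98.1225 / 0.2697875 = 4.906125 / 0.2697875 ≈ 18.19.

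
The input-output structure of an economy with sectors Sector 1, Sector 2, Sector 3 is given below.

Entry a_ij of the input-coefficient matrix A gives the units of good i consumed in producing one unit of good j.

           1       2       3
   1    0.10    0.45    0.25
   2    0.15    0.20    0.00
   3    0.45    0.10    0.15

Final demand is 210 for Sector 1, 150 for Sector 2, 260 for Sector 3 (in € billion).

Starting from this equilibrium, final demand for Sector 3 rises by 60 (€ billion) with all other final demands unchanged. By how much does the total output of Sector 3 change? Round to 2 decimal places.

Δx_3 = 84.95

I − A =
  [   0.90    -0.45    -0.25]
  [  -0.15     0.80     0.00]
  [  -0.45    -0.10     0.85]
Cofactors of I−A, C_ij = (−1)^(i+j)·(minor ij) (rows/columns in the sector order above):
  C_11 = (0.80)(0.85) − (0.00)(-0.10) = 0.6800
  C_12 = −[(-0.15)(0.85) − (0.00)(-0.45)] = 0.1275
  C_13 = (-0.15)(-0.10) − (0.80)(-0.45) = 0.3750
  C_21 = −[(-0.45)(0.85) − (-0.25)(-0.10)] = 0.4075
  C_22 = (0.90)(0.85) − (-0.25)(-0.45) = 0.6525
  C_23 = −[(0.90)(-0.10) − (-0.45)(-0.45)] = 0.2925
  C_31 = (-0.45)(0.00) − (-0.25)(0.80) = 0.2000
  C_32 = −[(0.90)(0.00) − (-0.25)(-0.15)] = 0.0375
  C_33 = (0.90)(0.80) − (-0.45)(-0.15) = 0.6525
det(I−A) = Σ_j (I−A)_1j·C_1j = (0.90)(0.6800) + (-0.45)(0.1275) + (-0.25)(0.3750) = 0.460875
adj(I−A) = Cᵀ =
  [ 0.6800   0.4075   0.2000]
  [ 0.1275   0.6525   0.0375]
  [ 0.3750   0.2925   0.6525]
(I − A)⁻¹ = adj(I−A) / det(I−A) ≈
  [   1.4755     0.8842     0.4340]
  [   0.2766     1.4158     0.0814]
  [   0.8137     0.6347     1.4158]
Δx = (I − A)⁻¹ Δd with Δd having +60 in the Sector 3 component and 0 elsewhere.
So Δx_3 = L_33 · (+60), where L_33 = adj(I−A)_33 / det(I−A) = 0.6525 / 0.460875.
Δx_3 = 0.6525 × (+60) / 0.460875 = 39.15 / 0.460875 ≈ 84.95.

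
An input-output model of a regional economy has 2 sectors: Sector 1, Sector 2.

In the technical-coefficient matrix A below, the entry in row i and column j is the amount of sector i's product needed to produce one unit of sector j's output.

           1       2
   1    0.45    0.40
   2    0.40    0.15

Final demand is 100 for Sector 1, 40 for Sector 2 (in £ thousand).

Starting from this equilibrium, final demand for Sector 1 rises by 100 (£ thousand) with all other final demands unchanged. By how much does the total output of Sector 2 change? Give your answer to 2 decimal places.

Δx_2 = 130.08

I − A =
  [   0.55    -0.40]
  [  -0.40     0.85]
det(I−A) = (0.55)(0.85) − (-0.40)(-0.40) = 0.3075
adj(I−A) = [[0.85, 0.40], [0.40, 0.55]]
(I − A)⁻¹ = adj(I−A) / det(I−A) ≈
  [   2.7642     1.3008]
  [   1.3008     1.7886]
Δx = (I − A)⁻¹ Δd with Δd having +100 in the Sector 1 component and 0 elsewhere.
So Δx_2 = L_21 · (+100), where L_21 = adj(I−A)_21 / det(I−A) = 0.40 / 0.3075.
Δx_2 = 0.40 × (+100) / 0.3075 = 40.00 / 0.3075 ≈ 130.08.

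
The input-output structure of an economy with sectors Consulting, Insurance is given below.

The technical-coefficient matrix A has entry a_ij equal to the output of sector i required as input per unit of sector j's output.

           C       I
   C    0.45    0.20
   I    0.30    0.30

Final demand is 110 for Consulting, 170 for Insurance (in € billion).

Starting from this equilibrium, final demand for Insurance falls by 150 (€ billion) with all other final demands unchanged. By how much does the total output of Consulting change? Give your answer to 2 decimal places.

Δx_C = -92.31

I − A =
  [   0.55    -0.20]
  [  -0.30     0.70]
det(I−A) = (0.55)(0.70) − (-0.20)(-0.30) = 0.3250
adj(I−A) = [[0.70, 0.20], [0.30, 0.55]]
(I − A)⁻¹ = adj(I−A) / det(I−A) ≈
  [   2.1538     0.6154]
  [   0.9231     1.6923]
Δx = (I − A)⁻¹ Δd with Δd having -150 in the Insurance component and 0 elsewhere.
So Δx_C = L_CI · (-150), where L_CI = adj(I−A)_CI / det(I−A) = 0.20 / 0.3250.
Δx_C = 0.20 × (-150) / 0.3250 = -30.00 / 0.3250 ≈ -92.31.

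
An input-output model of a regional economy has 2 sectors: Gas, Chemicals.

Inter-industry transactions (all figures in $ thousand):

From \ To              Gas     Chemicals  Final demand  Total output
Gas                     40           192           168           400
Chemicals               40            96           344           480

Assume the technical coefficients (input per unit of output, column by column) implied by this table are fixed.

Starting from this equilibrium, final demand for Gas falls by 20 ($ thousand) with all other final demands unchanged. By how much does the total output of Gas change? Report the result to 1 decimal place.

Δx_1 = -23.5

Technical coefficients a_ij = z_ij / X_j:
  a_11 = 40/400 = 0.10, a_21 = 40/400 = 0.10
  a_12 = 192/480 = 0.40, a_22 = 96/480 = 0.20
I − A =
  [   0.90    -0.40]
  [  -0.10     0.80]
det(I−A) = (0.90)(0.80) − (-0.40)(-0.10) = 0.6800
adj(I−A) = [[0.80, 0.40], [0.10, 0.90]]
(I − A)⁻¹ = adj(I−A) / det(I−A) ≈
  [   1.1765     0.5882]
  [   0.1471     1.3235]
Δx = (I − A)⁻¹ Δd with Δd having -20 in the Gas component and 0 elsewhere.
So Δx_1 = L_11 · (-20), where L_11 = adj(I−A)_11 / det(I−A) = 0.80 / 0.6800.
Δx_1 = 0.80 × (-20) / 0.6800 = -16.00 / 0.6800 ≈ -23.5.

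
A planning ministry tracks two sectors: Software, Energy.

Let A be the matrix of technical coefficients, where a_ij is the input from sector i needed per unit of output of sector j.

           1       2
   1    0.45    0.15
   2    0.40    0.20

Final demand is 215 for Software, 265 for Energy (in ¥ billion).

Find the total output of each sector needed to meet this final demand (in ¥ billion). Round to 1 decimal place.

x_1 = 557.2, x_2 = 609.9

I − A =
  [   0.55    -0.15]
  [  -0.40     0.80]
det(I−A) = (0.55)(0.80) − (-0.15)(-0.40) = 0.3800
adj(I−A) = [[0.80, 0.15], [0.40, 0.55]]
(I − A)⁻¹ = adj(I−A) / det(I−A) ≈
  [   2.1053     0.3947]
  [   1.0526     1.4474]
x = (I − A)⁻¹ d = adj(I−A)·d / det(I−A), with det(I−A) = 0.3800:
  x_1 = (0.80·215 + 0.15·265) / 0.3800 = 211.75 / 0.3800 ≈ 557.2
  x_2 = (0.40·215 + 0.55·265) / 0.3800 = 231.75 / 0.3800 ≈ 609.9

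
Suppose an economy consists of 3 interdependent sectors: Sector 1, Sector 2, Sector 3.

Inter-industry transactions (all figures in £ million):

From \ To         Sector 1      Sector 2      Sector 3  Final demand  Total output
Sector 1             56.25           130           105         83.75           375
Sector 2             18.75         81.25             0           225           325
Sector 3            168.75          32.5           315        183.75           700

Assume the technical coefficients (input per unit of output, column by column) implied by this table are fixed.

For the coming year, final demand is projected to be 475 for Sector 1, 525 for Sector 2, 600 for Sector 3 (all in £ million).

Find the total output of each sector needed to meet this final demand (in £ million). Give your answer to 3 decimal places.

Technical coefficients a_ij = z_ij / X_j:
  a_11 = 56.25/375 = 0.15, a_21 = 18.75/375 = 0.05, a_31 = 168.75/375 = 0.45
  a_12 = 130/325 = 0.40, a_22 = 81.25/325 = 0.25, a_32 = 32.5/325 = 0.10
  a_13 = 105/700 = 0.15, a_23 = 0/700 = 0.00, a_33 = 315/700 = 0.45
I − A =
  [   0.85    -0.40    -0.15]
  [  -0.05     0.75     0.00]
  [  -0.45    -0.10     0.55]
Cofactors of I−A, C_ij = (−1)^(i+j)·(minor ij) (rows/columns in the sector order above):
  C_11 = (0.75)(0.55) − (0.00)(-0.10) = 0.4125
  C_12 = −[(-0.05)(0.55) − (0.00)(-0.45)] = 0.0275
  C_13 = (-0.05)(-0.10) − (0.75)(-0.45) = 0.3425
  C_21 = −[(-0.40)(0.55) − (-0.15)(-0.10)] = 0.2350
  C_22 = (0.85)(0.55) − (-0.15)(-0.45) = 0.4000
  C_23 = −[(0.85)(-0.10) − (-0.40)(-0.45)] = 0.2650
  C_31 = (-0.40)(0.00) − (-0.15)(0.75) = 0.1125
  C_32 = −[(0.85)(0.00) − (-0.15)(-0.05)] = 0.0075
  C_33 = (0.85)(0.75) − (-0.40)(-0.05) = 0.6175
det(I−A) = Σ_j (I−A)_1j·C_1j = (0.85)(0.4125) + (-0.40)(0.0275) + (-0.15)(0.3425) = 0.28825
adj(I−A) = Cᵀ =
  [ 0.4125   0.2350   0.1125]
  [ 0.0275   0.4000   0.0075]
  [ 0.3425   0.2650   0.6175]
(I − A)⁻¹ = adj(I−A) / det(I−A) ≈
  [   1.4310     0.8153     0.3903]
  [   0.0954     1.3877     0.0260]
  [   1.1882     0.9193     2.1422]
x = (I − A)⁻¹ d = adj(I−A)·d / det(I−A), with det(I−A) = 0.28825:
  x_1 = (0.4125·475 + 0.2350·525 + 0.1125·600) / 0.28825 = 386.8125 / 0.28825 ≈ 1341.934
  x_2 = (0.0275·475 + 0.4000·525 + 0.0075·600) / 0.28825 = 227.5625 / 0.28825 ≈ 789.462
  x_3 = (0.3425·475 + 0.2650·525 + 0.6175·600) / 0.28825 = 672.3125 / 0.28825 ≈ 2332.394

x_1 = 1341.934, x_2 = 789.462, x_3 = 2332.394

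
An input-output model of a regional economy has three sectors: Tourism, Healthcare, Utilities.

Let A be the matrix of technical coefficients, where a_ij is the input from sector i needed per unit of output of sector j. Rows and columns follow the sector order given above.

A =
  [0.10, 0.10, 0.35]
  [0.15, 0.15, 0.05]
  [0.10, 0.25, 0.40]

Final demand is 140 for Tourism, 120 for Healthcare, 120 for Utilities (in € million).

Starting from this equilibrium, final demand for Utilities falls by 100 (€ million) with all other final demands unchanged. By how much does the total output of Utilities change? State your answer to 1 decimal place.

I − A =
  [   0.90    -0.10    -0.35]
  [  -0.15     0.85    -0.05]
  [  -0.10    -0.25     0.60]
Cofactors of I−A, C_ij = (−1)^(i+j)·(minor ij) (rows/columns in the sector order above):
  C_11 = (0.85)(0.60) − (-0.05)(-0.25) = 0.4975
  C_12 = −[(-0.15)(0.60) − (-0.05)(-0.10)] = 0.0950
  C_13 = (-0.15)(-0.25) − (0.85)(-0.10) = 0.1225
  C_21 = −[(-0.10)(0.60) − (-0.35)(-0.25)] = 0.1475
  C_22 = (0.90)(0.60) − (-0.35)(-0.10) = 0.5050
  C_23 = −[(0.90)(-0.25) − (-0.10)(-0.10)] = 0.2350
  C_31 = (-0.10)(-0.05) − (-0.35)(0.85) = 0.3025
  C_32 = −[(0.90)(-0.05) − (-0.35)(-0.15)] = 0.0975
  C_33 = (0.90)(0.85) − (-0.10)(-0.15) = 0.7500
det(I−A) = Σ_j (I−A)_1j·C_1j = (0.90)(0.4975) + (-0.10)(0.0950) + (-0.35)(0.1225) = 0.395375
adj(I−A) = Cᵀ =
  [ 0.4975   0.1475   0.3025]
  [ 0.0950   0.5050   0.0975]
  [ 0.1225   0.2350   0.7500]
(I − A)⁻¹ = adj(I−A) / det(I−A) ≈
  [   1.2583     0.3731     0.7651]
  [   0.2403     1.2773     0.2466]
  [   0.3098     0.5944     1.8969]
Δx = (I − A)⁻¹ Δd with Δd having -100 in the Utilities component and 0 elsewhere.
So Δx_3 = L_33 · (-100), where L_33 = adj(I−A)_33 / det(I−A) = 0.7500 / 0.395375.
Δx_3 = 0.7500 × (-100) / 0.395375 = -75.00 / 0.395375 ≈ -189.7.

Δx_3 = -189.7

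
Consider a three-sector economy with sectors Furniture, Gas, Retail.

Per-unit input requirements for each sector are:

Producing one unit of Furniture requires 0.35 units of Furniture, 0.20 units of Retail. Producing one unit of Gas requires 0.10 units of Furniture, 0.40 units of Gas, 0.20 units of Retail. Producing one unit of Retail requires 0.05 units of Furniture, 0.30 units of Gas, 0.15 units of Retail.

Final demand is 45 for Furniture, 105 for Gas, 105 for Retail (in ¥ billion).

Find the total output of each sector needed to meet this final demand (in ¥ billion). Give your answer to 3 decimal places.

x_1 = 130.214, x_2 = 285.695, x_3 = 221.390

I − A =
  [   0.65    -0.10    -0.05]
  [   0.00     0.60    -0.30]
  [  -0.20    -0.20     0.85]
Cofactors of I−A, C_ij = (−1)^(i+j)·(minor ij) (rows/columns in the sector order above):
  C_11 = (0.60)(0.85) − (-0.30)(-0.20) = 0.4500
  C_12 = −[(0.00)(0.85) − (-0.30)(-0.20)] = 0.0600
  C_13 = (0.00)(-0.20) − (0.60)(-0.20) = 0.1200
  C_21 = −[(-0.10)(0.85) − (-0.05)(-0.20)] = 0.0950
  C_22 = (0.65)(0.85) − (-0.05)(-0.20) = 0.5425
  C_23 = −[(0.65)(-0.20) − (-0.10)(-0.20)] = 0.1500
  C_31 = (-0.10)(-0.30) − (-0.05)(0.60) = 0.0600
  C_32 = −[(0.65)(-0.30) − (-0.05)(0.00)] = 0.1950
  C_33 = (0.65)(0.60) − (-0.10)(0.00) = 0.3900
det(I−A) = Σ_j (I−A)_1j·C_1j = (0.65)(0.4500) + (-0.10)(0.0600) + (-0.05)(0.1200) = 0.2805
adj(I−A) = Cᵀ =
  [ 0.4500   0.0950   0.0600]
  [ 0.0600   0.5425   0.1950]
  [ 0.1200   0.1500   0.3900]
(I − A)⁻¹ = adj(I−A) / det(I−A) ≈
  [   1.6043     0.3387     0.2139]
  [   0.2139     1.9340     0.6952]
  [   0.4278     0.5348     1.3904]
x = (I − A)⁻¹ d = adj(I−A)·d / det(I−A), with det(I−A) = 0.2805:
  x_1 = (0.4500·45 + 0.0950·105 + 0.0600·105) / 0.2805 = 36.525 / 0.2805 ≈ 130.214
  x_2 = (0.0600·45 + 0.5425·105 + 0.1950·105) / 0.2805 = 80.1375 / 0.2805 ≈ 285.695
  x_3 = (0.1200·45 + 0.1500·105 + 0.3900·105) / 0.2805 = 62.10 / 0.2805 ≈ 221.390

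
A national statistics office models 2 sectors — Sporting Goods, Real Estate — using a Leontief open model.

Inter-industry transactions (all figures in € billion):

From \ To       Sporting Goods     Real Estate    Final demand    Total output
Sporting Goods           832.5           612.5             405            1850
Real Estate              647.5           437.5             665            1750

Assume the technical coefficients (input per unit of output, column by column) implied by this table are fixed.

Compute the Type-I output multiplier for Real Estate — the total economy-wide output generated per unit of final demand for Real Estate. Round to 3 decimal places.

Technical coefficients a_ij = z_ij / X_j:
  a_SS = 832.5/1850 = 0.45, a_RS = 647.5/1850 = 0.35
  a_SR = 612.5/1750 = 0.35, a_RR = 437.5/1750 = 0.25
I − A =
  [   0.55    -0.35]
  [  -0.35     0.75]
det(I−A) = (0.55)(0.75) − (-0.35)(-0.35) = 0.2900
adj(I−A) = [[0.75, 0.35], [0.35, 0.55]]
(I − A)⁻¹ = adj(I−A) / det(I−A) ≈
  [   2.5862     1.2069]
  [   1.2069     1.8966]
The output multiplier for sector j is the column-j sum of the Leontief inverse (I − A)⁻¹ = adj(I−A) / det(I−A).
Column R of adj(I−A): (0.35, 0.55); det(I−A) = 0.2900.
m_R = (0.35 + 0.55) / 0.2900 = 0.90 / 0.2900 ≈ 3.103.

m_R = 3.103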